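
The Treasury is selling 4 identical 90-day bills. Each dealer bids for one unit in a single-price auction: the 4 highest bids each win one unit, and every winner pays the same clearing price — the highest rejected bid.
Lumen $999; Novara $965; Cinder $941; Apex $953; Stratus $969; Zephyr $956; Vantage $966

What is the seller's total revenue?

Total revenue: $3,824

Sorting: 999 (Lumen), 969 (Stratus), 966 (Vantage), 965 (Novara), 956 (Zephyr), 953 (Apex), …
The 4 highest are Lumen, Stratus, Vantage, Novara.
Clearing price = highest rejected bid = $956.
Total revenue = 4 × $956 = $3,824.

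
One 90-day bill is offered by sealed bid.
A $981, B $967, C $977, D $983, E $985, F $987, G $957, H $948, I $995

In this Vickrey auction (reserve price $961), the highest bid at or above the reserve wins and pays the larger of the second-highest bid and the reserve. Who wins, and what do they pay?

Rule: the highest bid at or above the reserve wins and pays the larger of the second-highest bid and the reserve.
Sorting bids: 995 (I) > 987 (F) > 985 (E) > 983 (D) > 981 (A) > 977 (C) > …
I has the top bid at or above the reserve ($995).
max(second-highest $987, reserve $961) = $987; the reserve does not bind.

I pays $987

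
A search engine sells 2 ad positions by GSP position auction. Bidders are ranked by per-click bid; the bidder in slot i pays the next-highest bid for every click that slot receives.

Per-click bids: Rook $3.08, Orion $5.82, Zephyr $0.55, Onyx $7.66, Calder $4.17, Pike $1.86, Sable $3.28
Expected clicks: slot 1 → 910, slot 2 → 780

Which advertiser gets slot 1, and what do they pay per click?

Sorting advertisers: $7.66 (Onyx) > $5.82 (Orion) > $4.17 (Calder) > …
Slot 1 goes to the first-ranked bidder, Onyx, who pays the next bid down: $5.82/click.

Onyx; $5.82 per click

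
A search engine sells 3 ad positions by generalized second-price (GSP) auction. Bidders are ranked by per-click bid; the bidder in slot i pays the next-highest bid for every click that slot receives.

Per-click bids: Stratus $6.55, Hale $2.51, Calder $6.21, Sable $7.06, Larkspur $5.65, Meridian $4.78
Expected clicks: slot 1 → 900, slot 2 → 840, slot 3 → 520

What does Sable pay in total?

Sable pays $5895.00

Ranked by bid: $7.06 (Sable) > $6.55 (Stratus) > $6.21 (Calder) > $5.65 (Larkspur) > …
Sable holds slot 1 → pays next bid $6.55 × 900 clicks = $5895.00.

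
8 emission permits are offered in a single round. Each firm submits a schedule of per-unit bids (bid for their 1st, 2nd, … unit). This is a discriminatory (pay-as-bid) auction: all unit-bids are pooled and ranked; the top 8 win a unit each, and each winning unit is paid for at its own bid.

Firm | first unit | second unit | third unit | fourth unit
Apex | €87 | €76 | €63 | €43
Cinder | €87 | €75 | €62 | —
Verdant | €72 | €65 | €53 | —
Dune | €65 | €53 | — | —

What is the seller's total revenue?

All unit-bids, highest first — top 8: 87 (Apex-1), 87 (Cinder-1), 76 (Apex-2), 75 (Cinder-2), 72 (Verdant-1), 65 (Verdant-2), 65 (Dune-1), 63 (Apex-3)
Next rejected bid: €62 (not a price — pay-as-bid).
Each winning unit pays its own bid.
Revenue = 87 + 87 + 76 + 75 + 72 + 65 + 65 + 63 = €590.

Total revenue: €590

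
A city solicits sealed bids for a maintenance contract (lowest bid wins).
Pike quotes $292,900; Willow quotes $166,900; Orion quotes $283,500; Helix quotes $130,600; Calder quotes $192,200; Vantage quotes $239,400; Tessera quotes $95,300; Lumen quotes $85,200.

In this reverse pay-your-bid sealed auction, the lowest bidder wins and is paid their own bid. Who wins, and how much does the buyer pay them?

Reverse pay-your-bid sealed auction: the lowest bidder wins and is paid their own bid.
Sorting bids: 85,200 (Lumen) < 95,300 (Tessera) < 130,600 (Helix) < 166,900 (Willow) < 192,200 (Calder) < 239,400 (Vantage) < …
Lumen has the lowest bid and is paid exactly that: $85,200.

Lumen is paid $85,200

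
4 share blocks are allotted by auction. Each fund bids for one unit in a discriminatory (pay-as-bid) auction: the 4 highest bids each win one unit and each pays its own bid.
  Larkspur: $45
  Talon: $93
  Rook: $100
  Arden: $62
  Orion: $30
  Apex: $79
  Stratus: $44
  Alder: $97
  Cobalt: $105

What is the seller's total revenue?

Total revenue: $395

Ordering the bids: 105 (Cobalt), 100 (Rook), 97 (Alder), 93 (Talon), 79 (Apex), 62 (Arden), …
Top 4: Cobalt, Rook, Alder, Talon.
Total revenue = 105 + 100 + 97 + 93 = $395.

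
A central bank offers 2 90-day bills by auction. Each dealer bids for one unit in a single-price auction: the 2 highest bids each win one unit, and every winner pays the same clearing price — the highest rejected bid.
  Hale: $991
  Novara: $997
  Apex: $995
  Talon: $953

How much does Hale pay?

Bids ranked high→low: 997 (Novara), 995 (Apex), 991 (Hale), 953 (Talon)
The 2 highest are Novara, Apex.
Clearing price = highest rejected bid = $991.
Hale does not win → pays $0.

Hale pays $0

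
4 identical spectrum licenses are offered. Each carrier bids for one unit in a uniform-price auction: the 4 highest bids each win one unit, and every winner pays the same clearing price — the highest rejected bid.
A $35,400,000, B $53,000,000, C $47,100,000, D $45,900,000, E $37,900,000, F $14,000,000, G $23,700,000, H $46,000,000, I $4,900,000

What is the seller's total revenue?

Total revenue: $151,600,000

Ordering the bids: 53,000,000 (B), 47,100,000 (C), 46,000,000 (H), 45,900,000 (D), 37,900,000 (E), 35,400,000 (A), …
Top 4: B, C, H, D.
Highest unsuccessful bid: $37,900,000 → clearing price.
Total revenue = 4 × $37,900,000 = $151,600,000.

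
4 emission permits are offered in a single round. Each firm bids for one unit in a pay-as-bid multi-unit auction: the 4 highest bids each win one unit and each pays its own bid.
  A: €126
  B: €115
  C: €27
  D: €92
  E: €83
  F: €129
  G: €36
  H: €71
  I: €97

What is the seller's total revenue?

Total revenue: €467

Ordering the bids: 129 (F), 126 (A), 115 (B), 97 (I), 92 (D), 83 (E), …
Top 4: F, A, B, I.
Total revenue = 129 + 126 + 115 + 97 = €467.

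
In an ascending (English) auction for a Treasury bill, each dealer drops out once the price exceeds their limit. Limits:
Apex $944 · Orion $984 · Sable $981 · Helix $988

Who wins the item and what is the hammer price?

Helix wins at $984

Rule: the price rises until one bidder remains; the winner pays the price at which the last rival dropped out.
Limits in order: 988 (Helix) > 984 (Orion) > 981 (Sable) > 944 (Apex)
Orion is the last rival to drop out, at $984; Helix remains and wins at that price.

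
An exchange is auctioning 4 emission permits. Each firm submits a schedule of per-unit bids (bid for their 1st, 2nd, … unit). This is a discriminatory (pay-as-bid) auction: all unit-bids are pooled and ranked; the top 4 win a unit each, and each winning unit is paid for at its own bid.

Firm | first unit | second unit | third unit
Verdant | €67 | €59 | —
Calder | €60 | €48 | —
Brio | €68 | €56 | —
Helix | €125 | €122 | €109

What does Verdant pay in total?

Verdant pays €0

Pooled unit-bids ranked (top 4): 125 (Helix-1), 122 (Helix-2), 109 (Helix-3), 68 (Brio-1)
Next rejected bid: €67 (not a price — pay-as-bid).
Verdant wins no units.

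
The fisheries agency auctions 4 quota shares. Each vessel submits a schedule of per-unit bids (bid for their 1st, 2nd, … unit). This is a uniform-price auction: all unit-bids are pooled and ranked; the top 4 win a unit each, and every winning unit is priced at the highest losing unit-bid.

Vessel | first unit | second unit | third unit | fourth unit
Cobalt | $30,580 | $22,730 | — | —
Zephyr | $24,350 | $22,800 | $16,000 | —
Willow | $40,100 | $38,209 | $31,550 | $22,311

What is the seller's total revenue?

Pooled unit-bids ranked (top 4): 40,100 (Willow-1), 38,209 (Willow-2), 31,550 (Willow-3), 30,580 (Cobalt-1)
First bid not allocated: $24,350.
Allocation: Cobalt 1, Willow 3. Every unit priced at $24,350.
Revenue = 4 × 24,350 = $97,400.

Total revenue: $97,400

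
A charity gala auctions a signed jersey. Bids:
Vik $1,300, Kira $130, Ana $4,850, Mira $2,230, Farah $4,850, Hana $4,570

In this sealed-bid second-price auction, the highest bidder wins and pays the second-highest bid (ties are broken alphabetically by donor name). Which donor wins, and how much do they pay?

Ana pays $4,850

Sealed-bid second-price auction: the highest bidder wins and pays the second-highest bid.
Bids ranked: 4,850 (Ana) > 4,850 (Farah) > 4,570 (Hana) > 2,230 (Mira) > 1,300 (Vik) > 130 (Kira)
Ana and Farah tie at $4,850; tie-break gives it to Ana.
Second-price: Ana pays Farah's bid of $4,850.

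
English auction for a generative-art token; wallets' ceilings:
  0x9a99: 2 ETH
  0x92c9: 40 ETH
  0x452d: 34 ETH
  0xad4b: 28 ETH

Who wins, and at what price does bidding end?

Rule: the price rises until one bidder remains; the winner pays the price at which the last rival dropped out.
Sorting limits: 40 (0x92c9) > 34 (0x452d) > 28 (0xad4b) > 2 (0x9a99)
0x452d is the last rival to drop out, at 34 ETH; 0x92c9 remains and wins at that price.

0x92c9 wins at 34 ETH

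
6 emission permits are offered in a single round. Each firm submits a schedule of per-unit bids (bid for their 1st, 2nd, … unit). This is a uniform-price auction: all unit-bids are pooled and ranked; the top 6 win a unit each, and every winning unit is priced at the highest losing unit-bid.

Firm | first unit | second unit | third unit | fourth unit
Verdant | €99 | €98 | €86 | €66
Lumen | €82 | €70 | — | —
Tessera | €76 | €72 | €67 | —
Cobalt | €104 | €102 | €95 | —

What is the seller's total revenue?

All unit-bids, highest first — top 6: 104 (Cobalt-1), 102 (Cobalt-2), 99 (Verdant-1), 98 (Verdant-2), 95 (Cobalt-3), 86 (Verdant-3)
Highest rejected unit-bid = €82.
Allocation: Cobalt 3, Verdant 3. Every unit priced at €82.
Revenue = 6 × 82 = €492.

Total revenue: €492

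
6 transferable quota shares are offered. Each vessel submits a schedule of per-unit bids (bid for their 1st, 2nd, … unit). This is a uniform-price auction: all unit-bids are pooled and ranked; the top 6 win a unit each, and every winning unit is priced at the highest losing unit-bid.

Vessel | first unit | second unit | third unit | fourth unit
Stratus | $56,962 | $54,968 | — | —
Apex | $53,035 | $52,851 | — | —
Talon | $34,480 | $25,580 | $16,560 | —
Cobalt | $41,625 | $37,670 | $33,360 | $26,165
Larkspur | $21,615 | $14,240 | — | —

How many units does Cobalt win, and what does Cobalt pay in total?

Cobalt: 2 units, pays $68,960

Pooled unit-bids ranked (top 6): 56,962 (Stratus-1), 54,968 (Stratus-2), 53,035 (Apex-1), 52,851 (Apex-2), 41,625 (Cobalt-1), 37,670 (Cobalt-2)
Highest rejected unit-bid = $34,480.
Cobalt wins 2 unit(s) at $34,480 each.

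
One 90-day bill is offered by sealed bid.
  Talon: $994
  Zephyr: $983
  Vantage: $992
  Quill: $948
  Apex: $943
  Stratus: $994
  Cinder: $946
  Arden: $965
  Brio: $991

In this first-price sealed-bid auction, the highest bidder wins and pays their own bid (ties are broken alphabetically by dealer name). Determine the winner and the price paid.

Bids in order: 994 (Stratus) > 994 (Talon) > 992 (Vantage) > 991 (Brio) > 983 (Zephyr) > 965 (Arden) > …
Tie at $994 → Stratus wins by tie-break.
Stratus is highest → pays own bid, $994.

Stratus pays $994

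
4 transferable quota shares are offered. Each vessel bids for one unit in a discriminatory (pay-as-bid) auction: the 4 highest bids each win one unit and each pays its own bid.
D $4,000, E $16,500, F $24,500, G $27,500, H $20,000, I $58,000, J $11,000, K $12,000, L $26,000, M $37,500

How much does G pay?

G pays $27,500

Ordering the bids: 58,000 (I), 37,500 (M), 27,500 (G), 26,000 (L), 24,500 (F), 20,000 (H), …
Winners (4 units): I, M, G, L.
G wins → own bid $27,500.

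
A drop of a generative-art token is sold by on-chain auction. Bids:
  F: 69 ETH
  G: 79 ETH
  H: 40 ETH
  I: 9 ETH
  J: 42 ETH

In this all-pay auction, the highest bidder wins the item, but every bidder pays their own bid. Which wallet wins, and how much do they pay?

G pays 79 ETH

Bids ranked: 79 (G) > 69 (F) > 42 (J) > 40 (H) > 9 (I)
G is highest and takes the item; every bidder forfeits their bid.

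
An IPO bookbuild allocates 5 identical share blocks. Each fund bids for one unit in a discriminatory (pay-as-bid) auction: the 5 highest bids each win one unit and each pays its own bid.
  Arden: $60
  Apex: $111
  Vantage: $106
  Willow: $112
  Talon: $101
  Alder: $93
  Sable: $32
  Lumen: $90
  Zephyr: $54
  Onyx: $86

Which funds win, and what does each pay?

Bids ranked high→low: 112 (Willow), 111 (Apex), 106 (Vantage), 101 (Talon), 93 (Alder), 90 (Lumen), 86 (Onyx), …
Winners (5 units): Willow, Apex, Vantage, Talon, Alder.
Each winner pays its own bid: Willow $112, Apex $111, Vantage $106, Talon $101, Alder $93.

Willow $112, Apex $111, Vantage $106, Talon $101, Alder $93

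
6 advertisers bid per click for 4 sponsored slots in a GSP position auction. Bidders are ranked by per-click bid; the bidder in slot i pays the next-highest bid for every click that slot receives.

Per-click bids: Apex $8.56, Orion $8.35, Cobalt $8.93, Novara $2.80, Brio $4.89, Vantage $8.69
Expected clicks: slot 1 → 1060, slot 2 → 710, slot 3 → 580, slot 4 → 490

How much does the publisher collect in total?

Ranked by bid: $8.93 (Cobalt) > $8.69 (Vantage) > $8.56 (Apex) > $8.35 (Orion) > $4.89 (Brio) > …
Slot 1: Cobalt pays $8.69 × 1060 = $9211.40
Slot 2: Vantage pays $8.56 × 710 = $6077.60
Slot 3: Apex pays $8.35 × 580 = $4843.00
Slot 4: Orion pays $4.89 × 490 = $2396.10
Total = $22528.10

Total revenue: $22528.10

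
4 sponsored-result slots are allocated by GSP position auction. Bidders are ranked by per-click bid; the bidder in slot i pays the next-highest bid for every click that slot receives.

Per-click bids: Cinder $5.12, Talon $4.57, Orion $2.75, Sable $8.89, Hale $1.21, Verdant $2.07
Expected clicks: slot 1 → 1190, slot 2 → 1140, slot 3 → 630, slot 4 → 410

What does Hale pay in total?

Ranked by bid: $8.89 (Sable) > $5.12 (Cinder) > $4.57 (Talon) > $2.75 (Orion) > $2.07 (Verdant) > …
Hale ranks below slot 4 → no slot, pays nothing.

Hale pays $0.00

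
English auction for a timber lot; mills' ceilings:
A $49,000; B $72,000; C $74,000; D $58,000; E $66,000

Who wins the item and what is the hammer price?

Limits in order: 74,000 (C) > 72,000 (B) > 66,000 (E) > 58,000 (D) > 49,000 (A)
B is the last rival to drop out, at $72,000; C remains and wins at that price.

C wins at $72,000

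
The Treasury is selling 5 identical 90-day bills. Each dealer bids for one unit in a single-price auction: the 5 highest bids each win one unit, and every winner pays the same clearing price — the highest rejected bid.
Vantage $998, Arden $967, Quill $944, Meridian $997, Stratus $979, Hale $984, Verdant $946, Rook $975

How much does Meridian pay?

Meridian pays $967

Sorting: 998 (Vantage), 997 (Meridian), 984 (Hale), 979 (Stratus), 975 (Rook), 967 (Arden), 946 (Verdant), …
Top 5: Vantage, Meridian, Hale, Stratus, Rook.
First losing bid is Arden's $967, which sets the uniform price.
Meridian wins → pays $967.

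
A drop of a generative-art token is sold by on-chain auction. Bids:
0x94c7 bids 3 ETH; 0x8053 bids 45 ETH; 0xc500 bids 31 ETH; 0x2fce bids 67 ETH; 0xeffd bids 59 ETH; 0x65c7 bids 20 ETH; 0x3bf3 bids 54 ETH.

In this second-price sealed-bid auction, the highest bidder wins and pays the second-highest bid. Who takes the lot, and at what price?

Bids in order: 67 (0x2fce) > 59 (0xeffd) > 54 (0x3bf3) > 45 (0x8053) > 31 (0xc500) > 20 (0x65c7) > …
0x2fce is highest; pays the second-highest bid, 59 ETH.

0x2fce pays 59 ETH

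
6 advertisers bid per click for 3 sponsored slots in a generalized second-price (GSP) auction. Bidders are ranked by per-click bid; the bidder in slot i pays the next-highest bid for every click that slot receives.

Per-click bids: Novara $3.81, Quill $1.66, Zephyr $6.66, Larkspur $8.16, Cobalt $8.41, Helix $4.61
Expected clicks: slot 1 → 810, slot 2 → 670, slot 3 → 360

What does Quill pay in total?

Quill pays $0.00

Sorting advertisers: $8.41 (Cobalt) > $8.16 (Larkspur) > $6.66 (Zephyr) > $4.61 (Helix) > …
Quill ranks below slot 3 → no slot, pays nothing.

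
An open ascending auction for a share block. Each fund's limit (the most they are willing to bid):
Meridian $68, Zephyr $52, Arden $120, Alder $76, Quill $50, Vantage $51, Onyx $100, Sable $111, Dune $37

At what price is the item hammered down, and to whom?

Open ascending-bid auction: the price rises until one bidder remains; the winner pays the price at which the last rival dropped out.
Sorting limits: 120 (Arden) > 111 (Sable) > 100 (Onyx) > 76 (Alder) > 68 (Meridian) > 52 (Zephyr) > …
Sable is the last rival to drop out, at $111; Arden remains and wins at that price.

Arden wins at $111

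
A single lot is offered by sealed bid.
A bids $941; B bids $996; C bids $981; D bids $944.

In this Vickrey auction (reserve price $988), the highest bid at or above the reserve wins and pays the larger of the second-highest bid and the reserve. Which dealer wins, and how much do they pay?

Sorting bids: 996 (B) > 981 (C) > 944 (D) > 941 (A)
Highest eligible bid: B at $996.
max(second-highest $981, reserve $988) = $988.

B pays $988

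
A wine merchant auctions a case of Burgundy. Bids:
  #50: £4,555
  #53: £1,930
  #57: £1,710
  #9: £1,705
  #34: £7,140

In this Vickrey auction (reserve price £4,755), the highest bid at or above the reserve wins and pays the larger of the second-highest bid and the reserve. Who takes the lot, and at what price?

#34 pays £4,755

Vickrey auction (reserve price £4,755): the highest bid at or above the reserve wins and pays the larger of the second-highest bid and the reserve.
Bids ranked: 7,140 (#34) > 4,555 (#50) > 1,930 (#53) > 1,710 (#57) > 1,705 (#9)
#34 has the top bid at or above the reserve (£7,140).
Second-highest bid £4,555 is below the reserve £4,755, so the reserve binds → payment £4,755.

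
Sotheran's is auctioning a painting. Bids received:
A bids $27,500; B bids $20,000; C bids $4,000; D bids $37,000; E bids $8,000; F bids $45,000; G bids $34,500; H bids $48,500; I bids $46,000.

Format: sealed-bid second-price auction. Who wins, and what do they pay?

H pays $46,000

Rule: the highest bidder wins and pays the second-highest bid.
Bids ranked: 48,500 (H) > 46,000 (I) > 45,000 (F) > 37,000 (D) > 34,500 (G) > 27,500 (A) > …
H is highest; pays the second-highest bid, $46,000.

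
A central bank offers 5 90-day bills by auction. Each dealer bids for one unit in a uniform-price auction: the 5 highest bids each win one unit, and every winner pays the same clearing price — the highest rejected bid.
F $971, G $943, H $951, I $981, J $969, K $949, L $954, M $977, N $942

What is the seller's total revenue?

Total revenue: $4,755

Bids ranked high→low: 981 (I), 977 (M), 971 (F), 969 (J), 954 (L), 951 (H), 949 (K), …
Top 5: I, M, F, J, L.
Clearing price = highest rejected bid = $951.
Total revenue = 5 × $951 = $4,755.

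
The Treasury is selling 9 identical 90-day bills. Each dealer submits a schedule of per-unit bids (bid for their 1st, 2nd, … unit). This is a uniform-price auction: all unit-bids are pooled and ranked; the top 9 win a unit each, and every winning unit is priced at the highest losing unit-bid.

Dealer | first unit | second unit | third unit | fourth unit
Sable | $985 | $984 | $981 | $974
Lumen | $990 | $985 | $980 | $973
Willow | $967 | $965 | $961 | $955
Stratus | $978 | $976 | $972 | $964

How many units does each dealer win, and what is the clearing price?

Lumen 3, Sable 4, Stratus 2; clearing price $973

All unit-bids, highest first — top 9: 990 (Lumen-1), 985 (Sable-1), 985 (Lumen-2), 984 (Sable-2), 981 (Sable-3), 980 (Lumen-3), 978 (Stratus-1), 976 (Stratus-2), 974 (Sable-4)
The (k+1)-th unit-bid is $973.
Allocation: Lumen 3, Sable 4, Stratus 2.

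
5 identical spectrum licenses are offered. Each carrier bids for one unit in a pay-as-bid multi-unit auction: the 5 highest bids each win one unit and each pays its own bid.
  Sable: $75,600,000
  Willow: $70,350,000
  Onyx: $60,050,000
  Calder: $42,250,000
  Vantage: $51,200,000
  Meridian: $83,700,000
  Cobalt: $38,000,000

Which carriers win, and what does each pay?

Sorting: 83,700,000 (Meridian), 75,600,000 (Sable), 70,350,000 (Willow), 60,050,000 (Onyx), 51,200,000 (Vantage), 42,250,000 (Calder), 38,000,000 (Cobalt)
Top 5: Meridian, Sable, Willow, Onyx, Vantage.
Each winner pays its own bid: Meridian $83,700,000, Sable $75,600,000, Willow $70,350,000, Onyx $60,050,000, Vantage $51,200,000.

Meridian $83,700,000, Sable $75,600,000, Willow $70,350,000, Onyx $60,050,000, Vantage $51,200,000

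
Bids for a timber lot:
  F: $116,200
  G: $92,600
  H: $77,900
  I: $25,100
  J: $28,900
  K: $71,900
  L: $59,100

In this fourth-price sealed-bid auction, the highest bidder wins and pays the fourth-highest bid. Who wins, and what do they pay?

Bids ranked: 116,200 (F) > 92,600 (G) > 77,900 (H) > 71,900 (K) > 59,100 (L) > 28,900 (J) > …
F wins; payment is bid #4 in the ranking = $71,900.

F pays $71,900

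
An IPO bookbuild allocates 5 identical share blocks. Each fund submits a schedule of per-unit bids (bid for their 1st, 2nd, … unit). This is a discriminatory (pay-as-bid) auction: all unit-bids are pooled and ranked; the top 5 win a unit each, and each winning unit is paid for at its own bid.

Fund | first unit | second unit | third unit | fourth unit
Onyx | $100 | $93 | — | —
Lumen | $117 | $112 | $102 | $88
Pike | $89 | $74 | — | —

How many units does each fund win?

Merging the schedules and taking the best 5: 117 (Lumen-1), 112 (Lumen-2), 102 (Lumen-3), 100 (Onyx-1), 93 (Onyx-2)
Next rejected bid: $89 (not a price — pay-as-bid).
Allocation: Lumen 3, Onyx 2.

Lumen 3, Onyx 2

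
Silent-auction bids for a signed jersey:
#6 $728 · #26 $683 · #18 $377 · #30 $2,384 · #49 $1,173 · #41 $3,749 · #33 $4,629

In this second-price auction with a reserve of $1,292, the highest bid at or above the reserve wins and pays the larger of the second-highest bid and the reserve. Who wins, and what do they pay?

#33 pays $3,749

Bids in order: 4,629 (#33) > 3,749 (#41) > 2,384 (#30) > 1,173 (#49) > 728 (#6) > 683 (#26) > …
#33 has the top bid at or above the reserve ($4,629).
Second-highest bid $3,749 exceeds the reserve $1,292 → payment $3,749.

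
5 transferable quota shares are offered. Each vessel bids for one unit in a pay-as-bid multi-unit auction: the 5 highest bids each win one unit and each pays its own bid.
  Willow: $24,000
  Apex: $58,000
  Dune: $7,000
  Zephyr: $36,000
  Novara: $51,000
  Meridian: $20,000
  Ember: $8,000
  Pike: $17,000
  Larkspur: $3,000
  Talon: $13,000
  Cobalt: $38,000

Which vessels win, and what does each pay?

Sorting: 58,000 (Apex), 51,000 (Novara), 38,000 (Cobalt), 36,000 (Zephyr), 24,000 (Willow), 20,000 (Meridian), 17,000 (Pike), …
Top 5: Apex, Novara, Cobalt, Zephyr, Willow.
Each winner pays its own bid: Apex $58,000, Novara $51,000, Cobalt $38,000, Zephyr $36,000, Willow $24,000.

Apex $58,000, Novara $51,000, Cobalt $38,000, Zephyr $36,000, Willow $24,000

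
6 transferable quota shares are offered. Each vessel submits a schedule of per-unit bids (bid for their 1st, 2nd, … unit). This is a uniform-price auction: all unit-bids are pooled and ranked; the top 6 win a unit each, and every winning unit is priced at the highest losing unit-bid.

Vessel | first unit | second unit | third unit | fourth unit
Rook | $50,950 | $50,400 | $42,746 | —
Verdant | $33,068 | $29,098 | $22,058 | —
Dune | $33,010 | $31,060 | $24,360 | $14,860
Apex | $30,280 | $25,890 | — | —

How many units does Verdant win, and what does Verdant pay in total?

Pooled unit-bids ranked (top 6): 50,950 (Rook-1), 50,400 (Rook-2), 42,746 (Rook-3), 33,068 (Verdant-1), 33,010 (Dune-1), 31,060 (Dune-2)
The (k+1)-th unit-bid is $30,280.
Verdant wins 1 unit(s) at $30,280 each.

Verdant: 1 unit, pays $30,280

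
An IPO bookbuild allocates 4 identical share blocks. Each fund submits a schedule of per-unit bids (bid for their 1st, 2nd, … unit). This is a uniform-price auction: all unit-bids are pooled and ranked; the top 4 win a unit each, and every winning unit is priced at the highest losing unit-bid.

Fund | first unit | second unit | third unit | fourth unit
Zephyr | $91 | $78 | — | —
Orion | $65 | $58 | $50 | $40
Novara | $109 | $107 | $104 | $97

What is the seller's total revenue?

All unit-bids, highest first — top 4: 109 (Novara-1), 107 (Novara-2), 104 (Novara-3), 97 (Novara-4)
First bid not allocated: $91.
Allocation: Novara 4. Every unit priced at $91.
Revenue = 4 × 91 = $364.

Total revenue: $364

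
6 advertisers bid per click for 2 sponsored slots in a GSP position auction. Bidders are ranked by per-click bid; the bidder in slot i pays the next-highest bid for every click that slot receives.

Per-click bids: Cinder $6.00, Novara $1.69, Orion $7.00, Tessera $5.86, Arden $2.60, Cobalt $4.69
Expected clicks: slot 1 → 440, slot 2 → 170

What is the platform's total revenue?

Total revenue: $3636.20

Ranked by bid: $7.00 (Orion) > $6.00 (Cinder) > $5.86 (Tessera) > …
Slot 1: Orion pays $6.00 × 440 = $2640.00
Slot 2: Cinder pays $5.86 × 170 = $996.20
Total = $3636.20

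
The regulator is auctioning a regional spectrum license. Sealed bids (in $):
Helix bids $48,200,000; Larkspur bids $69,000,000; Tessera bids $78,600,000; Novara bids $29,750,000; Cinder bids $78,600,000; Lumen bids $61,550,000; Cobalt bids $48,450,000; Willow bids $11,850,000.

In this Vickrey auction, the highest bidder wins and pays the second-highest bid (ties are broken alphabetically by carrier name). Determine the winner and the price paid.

Cinder pays $78,600,000

Bids in order: 78,600,000 (Cinder) > 78,600,000 (Tessera) > 69,000,000 (Larkspur) > 61,550,000 (Lumen) > 48,450,000 (Cobalt) > 48,200,000 (Helix) > …
Tie at $78,600,000 → Cinder wins by tie-break.
Cinder is highest; pays the second-highest bid, $78,600,000.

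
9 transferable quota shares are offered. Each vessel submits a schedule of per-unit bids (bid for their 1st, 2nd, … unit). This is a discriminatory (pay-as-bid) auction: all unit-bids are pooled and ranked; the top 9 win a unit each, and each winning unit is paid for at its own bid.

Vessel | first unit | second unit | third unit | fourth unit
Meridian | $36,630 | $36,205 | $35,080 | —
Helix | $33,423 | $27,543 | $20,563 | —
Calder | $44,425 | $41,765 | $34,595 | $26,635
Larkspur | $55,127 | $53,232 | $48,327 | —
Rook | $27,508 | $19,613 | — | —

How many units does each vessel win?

Merging the schedules and taking the best 9: 55,127 (Larkspur-1), 53,232 (Larkspur-2), 48,327 (Larkspur-3), 44,425 (Calder-1), 41,765 (Calder-2), 36,630 (Meridian-1), 36,205 (Meridian-2), 35,080 (Meridian-3), 34,595 (Calder-3)
Next rejected bid: $33,423 (not a price — pay-as-bid).
Allocation: Calder 3, Larkspur 3, Meridian 3.

Calder 3, Larkspur 3, Meridian 3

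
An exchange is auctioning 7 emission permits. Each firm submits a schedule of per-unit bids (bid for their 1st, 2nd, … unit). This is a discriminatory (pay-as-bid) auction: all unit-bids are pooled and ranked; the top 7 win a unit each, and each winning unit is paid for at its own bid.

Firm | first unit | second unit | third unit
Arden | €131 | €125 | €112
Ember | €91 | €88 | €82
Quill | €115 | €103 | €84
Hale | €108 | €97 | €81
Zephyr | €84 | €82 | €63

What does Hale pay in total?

Pooled unit-bids ranked (top 7): 131 (Arden-1), 125 (Arden-2), 115 (Quill-1), 112 (Arden-3), 108 (Hale-1), 103 (Quill-2), 97 (Hale-2)
Next rejected bid: €91 (not a price — pay-as-bid).
Hale's winning unit-bids: 108 + 97 = €205.

Hale pays €205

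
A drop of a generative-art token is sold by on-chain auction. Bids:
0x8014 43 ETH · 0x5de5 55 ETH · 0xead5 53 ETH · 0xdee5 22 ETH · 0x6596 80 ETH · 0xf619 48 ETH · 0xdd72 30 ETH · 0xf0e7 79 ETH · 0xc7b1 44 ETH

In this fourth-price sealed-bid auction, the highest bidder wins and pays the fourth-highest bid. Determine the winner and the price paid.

Rule: the highest bidder wins and pays the fourth-highest bid.
Sorting bids: 80 (0x6596) > 79 (0xf0e7) > 55 (0x5de5) > 53 (0xead5) > 48 (0xf619) > 44 (0xc7b1) > …
0x6596 wins; payment is bid #4 in the ranking = 53 ETH.

0x6596 pays 53 ETH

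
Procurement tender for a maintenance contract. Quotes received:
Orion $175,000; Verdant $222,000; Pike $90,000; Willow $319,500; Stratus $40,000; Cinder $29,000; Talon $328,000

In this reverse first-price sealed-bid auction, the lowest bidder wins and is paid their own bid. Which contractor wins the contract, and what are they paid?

Rule: the lowest bidder wins and is paid their own bid.
Sorting bids: 29,000 (Cinder) < 40,000 (Stratus) < 90,000 (Pike) < 175,000 (Orion) < 222,000 (Verdant) < 319,500 (Willow) < …
Cinder has the lowest bid and is paid exactly that: $29,000.

Cinder is paid $29,000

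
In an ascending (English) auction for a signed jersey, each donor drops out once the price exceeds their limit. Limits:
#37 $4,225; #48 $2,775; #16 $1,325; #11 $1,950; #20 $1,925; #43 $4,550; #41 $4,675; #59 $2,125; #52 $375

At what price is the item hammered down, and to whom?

Limits ranked: 4,675 (#41) > 4,550 (#43) > 4,225 (#37) > 2,775 (#48) > 2,125 (#59) > 1,950 (#11) > …
#43 is the last rival to drop out, at $4,550; #41 remains and wins at that price.

#41 wins at $4,550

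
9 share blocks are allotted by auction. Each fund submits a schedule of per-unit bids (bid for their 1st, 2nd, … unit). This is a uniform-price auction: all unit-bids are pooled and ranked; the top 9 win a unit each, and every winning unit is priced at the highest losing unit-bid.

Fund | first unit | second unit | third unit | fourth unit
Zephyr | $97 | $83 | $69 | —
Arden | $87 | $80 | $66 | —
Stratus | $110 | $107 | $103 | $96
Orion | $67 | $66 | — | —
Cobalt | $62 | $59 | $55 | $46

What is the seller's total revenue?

All unit-bids, highest first — top 9: 110 (Stratus-1), 107 (Stratus-2), 103 (Stratus-3), 97 (Zephyr-1), 96 (Stratus-4), 87 (Arden-1), 83 (Zephyr-2), 80 (Arden-2), 69 (Zephyr-3)
First bid not allocated: $67.
Allocation: Arden 2, Stratus 4, Zephyr 3. Every unit priced at $67.
Revenue = 9 × 67 = $603.

Total revenue: $603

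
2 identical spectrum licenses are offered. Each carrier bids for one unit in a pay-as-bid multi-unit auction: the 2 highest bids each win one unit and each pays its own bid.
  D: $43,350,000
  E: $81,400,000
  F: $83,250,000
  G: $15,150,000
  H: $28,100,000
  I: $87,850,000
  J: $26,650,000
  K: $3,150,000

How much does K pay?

Bids ranked high→low: 87,850,000 (I), 83,250,000 (F), 81,400,000 (E), 43,350,000 (D), …
The 2 highest are I, F.
K does not win → $0.

K pays $0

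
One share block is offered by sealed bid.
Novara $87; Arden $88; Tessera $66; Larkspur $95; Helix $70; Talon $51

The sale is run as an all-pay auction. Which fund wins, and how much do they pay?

Larkspur pays $95

Bids ranked: 95 (Larkspur) > 88 (Arden) > 87 (Novara) > 70 (Helix) > 66 (Tessera) > 51 (Talon)
Larkspur wins with the top bid; all bids are sunk regardless.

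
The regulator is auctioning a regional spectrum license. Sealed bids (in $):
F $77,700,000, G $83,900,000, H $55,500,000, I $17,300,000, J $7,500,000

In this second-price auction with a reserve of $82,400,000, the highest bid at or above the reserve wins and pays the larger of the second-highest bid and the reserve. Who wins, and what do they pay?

Bids in order: 83,900,000 (G) > 77,700,000 (F) > 55,500,000 (H) > 17,300,000 (I) > 7,500,000 (J)
G has the top bid at or above the reserve ($83,900,000).
max(second-highest $77,700,000, reserve $82,400,000) = $82,400,000.

G pays $82,400,000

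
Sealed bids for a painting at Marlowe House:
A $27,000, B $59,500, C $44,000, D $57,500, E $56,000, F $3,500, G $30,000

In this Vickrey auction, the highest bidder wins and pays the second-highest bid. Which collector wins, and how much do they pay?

B pays $57,500

Bids in order: 59,500 (B) > 57,500 (D) > 56,000 (E) > 44,000 (C) > 30,000 (G) > 27,000 (A) > …
B is highest; pays the second-highest bid, $57,500.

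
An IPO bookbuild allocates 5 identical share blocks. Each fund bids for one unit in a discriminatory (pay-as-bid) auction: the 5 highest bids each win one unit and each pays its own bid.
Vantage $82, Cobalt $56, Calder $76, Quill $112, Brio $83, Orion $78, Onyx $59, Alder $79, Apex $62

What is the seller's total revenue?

Sorting: 112 (Quill), 83 (Brio), 82 (Vantage), 79 (Alder), 78 (Orion), 76 (Calder), 62 (Apex), …
Winners (5 units): Quill, Brio, Vantage, Alder, Orion.
Total revenue = 112 + 83 + 82 + 79 + 78 = $434.

Total revenue: $434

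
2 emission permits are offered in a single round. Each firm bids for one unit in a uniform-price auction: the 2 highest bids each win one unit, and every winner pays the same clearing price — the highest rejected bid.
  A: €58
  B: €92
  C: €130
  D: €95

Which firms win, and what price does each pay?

Bids ranked high→low: 130 (C), 95 (D), 92 (B), 58 (A)
The 2 highest are C, D.
Highest unsuccessful bid: €92 → clearing price.

C, D; each pays €92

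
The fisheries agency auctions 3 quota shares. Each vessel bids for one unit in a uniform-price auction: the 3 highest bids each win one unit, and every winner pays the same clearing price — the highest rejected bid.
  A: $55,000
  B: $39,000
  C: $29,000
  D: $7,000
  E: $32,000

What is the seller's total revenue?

Total revenue: $87,000

Sorting: 55,000 (A), 39,000 (B), 32,000 (E), 29,000 (C), 7,000 (D)
Top 3: A, B, E.
Highest unsuccessful bid: $29,000 → clearing price.
Total revenue = 3 × $29,000 = $87,000.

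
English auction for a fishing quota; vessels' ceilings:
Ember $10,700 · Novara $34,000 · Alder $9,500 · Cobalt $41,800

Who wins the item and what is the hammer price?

Cobalt wins at $34,000

Sorting limits: 41,800 (Cobalt) > 34,000 (Novara) > 10,700 (Ember) > 9,500 (Alder)
Novara is the last rival to drop out, at $34,000; Cobalt remains and wins at that price.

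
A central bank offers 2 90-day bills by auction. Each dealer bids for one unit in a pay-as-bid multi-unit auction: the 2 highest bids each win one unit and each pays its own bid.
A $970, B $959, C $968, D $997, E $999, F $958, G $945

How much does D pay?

Sorting: 999 (E), 997 (D), 970 (A), 968 (C), …
Top 2: E, D.
D wins → own bid $997.

D pays $997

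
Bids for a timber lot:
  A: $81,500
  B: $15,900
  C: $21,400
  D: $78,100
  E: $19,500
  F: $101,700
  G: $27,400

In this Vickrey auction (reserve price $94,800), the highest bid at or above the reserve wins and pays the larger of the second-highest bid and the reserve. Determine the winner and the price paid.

Sorting bids: 101,700 (F) > 81,500 (A) > 78,100 (D) > 27,400 (G) > 21,400 (C) > 19,500 (E) > …
F has the top bid at or above the reserve ($101,700).
Second-highest bid $81,500 is below the reserve $94,800, so the reserve binds → payment $94,800.

F pays $94,800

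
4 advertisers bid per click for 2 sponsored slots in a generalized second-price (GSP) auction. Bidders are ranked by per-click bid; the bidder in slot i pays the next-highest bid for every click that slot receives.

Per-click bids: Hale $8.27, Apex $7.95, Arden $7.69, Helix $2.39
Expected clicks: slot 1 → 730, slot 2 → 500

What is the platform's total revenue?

Total revenue: $9648.50

Ranked by bid: $8.27 (Hale) > $7.95 (Apex) > $7.69 (Arden) > …
Slot 1: Hale pays $7.95 × 730 = $5803.50
Slot 2: Apex pays $7.69 × 500 = $3845.00
Total = $9648.50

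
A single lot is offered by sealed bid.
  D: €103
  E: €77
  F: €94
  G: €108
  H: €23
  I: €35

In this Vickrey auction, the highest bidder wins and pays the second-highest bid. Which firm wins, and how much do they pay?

Vickrey auction: the highest bidder wins and pays the second-highest bid.
Sorting bids: 108 (G) > 103 (D) > 94 (F) > 77 (E) > 35 (I) > 23 (H)
Second-price: G pays D's bid of €103.

G pays €103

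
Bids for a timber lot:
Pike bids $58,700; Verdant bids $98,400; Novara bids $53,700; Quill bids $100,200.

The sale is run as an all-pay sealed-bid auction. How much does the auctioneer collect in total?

Total revenue: $311,000

Bids in order: 100,200 (Quill) > 98,400 (Verdant) > 58,700 (Pike) > 53,700 (Novara)
Every bidder forfeits their bid regardless of winning.
Revenue = 58,700 + 98,400 + 53,700 + 100,200 = $311,000.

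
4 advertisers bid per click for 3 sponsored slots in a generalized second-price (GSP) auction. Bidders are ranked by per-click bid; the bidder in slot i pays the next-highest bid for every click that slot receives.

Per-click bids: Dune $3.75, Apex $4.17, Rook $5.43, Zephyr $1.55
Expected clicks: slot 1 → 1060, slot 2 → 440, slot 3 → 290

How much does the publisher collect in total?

Total revenue: $6519.70

Sorting advertisers: $5.43 (Rook) > $4.17 (Apex) > $3.75 (Dune) > $1.55 (Zephyr)
Slot 1: Rook pays $4.17 × 1060 = $4420.20
Slot 2: Apex pays $3.75 × 440 = $1650.00
Slot 3: Dune pays $1.55 × 290 = $449.50
Total = $6519.70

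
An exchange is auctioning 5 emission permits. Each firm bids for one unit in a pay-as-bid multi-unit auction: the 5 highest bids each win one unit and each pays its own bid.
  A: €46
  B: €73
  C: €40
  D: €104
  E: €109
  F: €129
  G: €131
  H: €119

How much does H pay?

H pays €119

Sorting: 131 (G), 129 (F), 119 (H), 109 (E), 104 (D), 73 (B), 46 (A), …
The 5 highest are G, F, H, E, D.
H wins → own bid €119.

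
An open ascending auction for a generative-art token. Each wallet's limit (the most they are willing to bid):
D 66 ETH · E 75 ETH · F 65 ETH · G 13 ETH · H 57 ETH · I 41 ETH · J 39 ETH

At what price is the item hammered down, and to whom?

E wins at 66 ETH

Sorting limits: 75 (E) > 66 (D) > 65 (F) > 57 (H) > 41 (I) > 39 (J) > …
D is the last rival to drop out, at 66 ETH; E remains and wins at that price.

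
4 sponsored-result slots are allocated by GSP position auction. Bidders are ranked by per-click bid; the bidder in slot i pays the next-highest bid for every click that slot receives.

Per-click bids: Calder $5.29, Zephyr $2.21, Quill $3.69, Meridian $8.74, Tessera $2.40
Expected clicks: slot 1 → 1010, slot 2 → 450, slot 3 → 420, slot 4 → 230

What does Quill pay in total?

Ranked by bid: $8.74 (Meridian) > $5.29 (Calder) > $3.69 (Quill) > $2.40 (Tessera) > $2.21 (Zephyr)
Quill holds slot 3 → pays next bid $2.40 × 420 clicks = $1008.00.

Quill pays $1008.00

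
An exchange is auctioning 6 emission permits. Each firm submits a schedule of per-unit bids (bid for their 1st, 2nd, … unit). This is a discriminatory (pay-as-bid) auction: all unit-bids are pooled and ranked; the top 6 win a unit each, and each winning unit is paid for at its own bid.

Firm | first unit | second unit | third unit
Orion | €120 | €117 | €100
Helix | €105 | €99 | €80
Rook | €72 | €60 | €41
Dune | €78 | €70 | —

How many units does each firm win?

Pooled unit-bids ranked (top 6): 120 (Orion-1), 117 (Orion-2), 105 (Helix-1), 100 (Orion-3), 99 (Helix-2), 80 (Helix-3)
Next rejected bid: €78 (not a price — pay-as-bid).
Allocation: Helix 3, Orion 3.

Helix 3, Orion 3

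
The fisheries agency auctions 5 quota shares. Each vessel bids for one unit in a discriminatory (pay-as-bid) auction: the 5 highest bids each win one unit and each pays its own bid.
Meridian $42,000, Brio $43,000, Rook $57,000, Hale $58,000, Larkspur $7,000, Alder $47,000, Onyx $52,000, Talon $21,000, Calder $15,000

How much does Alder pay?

Alder pays $47,000

Sorting: 58,000 (Hale), 57,000 (Rook), 52,000 (Onyx), 47,000 (Alder), 43,000 (Brio), 42,000 (Meridian), 21,000 (Talon), …
The 5 highest are Hale, Rook, Onyx, Alder, Brio.
Alder wins → own bid $47,000.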